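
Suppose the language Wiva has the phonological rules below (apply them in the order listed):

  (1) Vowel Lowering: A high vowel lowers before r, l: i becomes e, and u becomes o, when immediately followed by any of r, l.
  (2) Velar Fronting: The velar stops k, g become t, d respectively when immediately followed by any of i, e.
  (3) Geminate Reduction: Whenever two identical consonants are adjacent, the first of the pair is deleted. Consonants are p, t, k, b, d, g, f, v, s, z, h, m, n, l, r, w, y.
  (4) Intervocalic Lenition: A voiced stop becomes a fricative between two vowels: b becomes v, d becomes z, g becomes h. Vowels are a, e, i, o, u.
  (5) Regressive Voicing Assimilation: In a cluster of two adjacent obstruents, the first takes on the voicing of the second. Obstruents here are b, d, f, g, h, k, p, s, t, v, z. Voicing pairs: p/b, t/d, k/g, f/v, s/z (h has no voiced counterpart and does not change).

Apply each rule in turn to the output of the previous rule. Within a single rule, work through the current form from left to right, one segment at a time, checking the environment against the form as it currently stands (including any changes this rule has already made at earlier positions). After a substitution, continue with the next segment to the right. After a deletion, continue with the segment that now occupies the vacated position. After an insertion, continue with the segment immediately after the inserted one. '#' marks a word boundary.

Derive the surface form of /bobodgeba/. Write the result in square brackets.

[bovozeva]

(1) Vowel Lowering: no change — [bobodgeba]
(2) Velar Fronting: [bobodgeba] → [boboddeba]
(3) Geminate Reduction: [boboddeba] → [bobodeba]
(4) Intervocalic Lenition: [bobodeba] → [bovozeva]
(5) Regressive Voicing Assimilation: no change — [bovozeva]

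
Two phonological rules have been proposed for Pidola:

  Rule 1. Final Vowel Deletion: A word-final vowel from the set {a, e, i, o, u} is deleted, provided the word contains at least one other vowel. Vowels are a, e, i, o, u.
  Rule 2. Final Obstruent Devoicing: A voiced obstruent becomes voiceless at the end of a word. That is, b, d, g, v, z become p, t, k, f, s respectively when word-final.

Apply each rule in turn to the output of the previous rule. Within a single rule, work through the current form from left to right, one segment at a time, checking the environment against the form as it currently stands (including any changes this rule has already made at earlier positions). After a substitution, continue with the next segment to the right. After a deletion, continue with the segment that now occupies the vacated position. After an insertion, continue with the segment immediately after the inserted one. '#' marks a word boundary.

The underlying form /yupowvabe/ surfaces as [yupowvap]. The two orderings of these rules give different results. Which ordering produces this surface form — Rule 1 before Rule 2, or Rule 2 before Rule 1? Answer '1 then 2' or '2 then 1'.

1 then 2

Order 1 then 2:
  1 Final Vowel Deletion: [yupowvabe] → [yupowvab]
  2 Final Obstruent Devoicing: [yupowvab] → [yupowvap]
  result: [yupowvap]
Order 2 then 1:
  2 Final Obstruent Devoicing: no change — [yupowvabe]
  1 Final Vowel Deletion: [yupowvabe] → [yupowvab]
  result: [yupowvab]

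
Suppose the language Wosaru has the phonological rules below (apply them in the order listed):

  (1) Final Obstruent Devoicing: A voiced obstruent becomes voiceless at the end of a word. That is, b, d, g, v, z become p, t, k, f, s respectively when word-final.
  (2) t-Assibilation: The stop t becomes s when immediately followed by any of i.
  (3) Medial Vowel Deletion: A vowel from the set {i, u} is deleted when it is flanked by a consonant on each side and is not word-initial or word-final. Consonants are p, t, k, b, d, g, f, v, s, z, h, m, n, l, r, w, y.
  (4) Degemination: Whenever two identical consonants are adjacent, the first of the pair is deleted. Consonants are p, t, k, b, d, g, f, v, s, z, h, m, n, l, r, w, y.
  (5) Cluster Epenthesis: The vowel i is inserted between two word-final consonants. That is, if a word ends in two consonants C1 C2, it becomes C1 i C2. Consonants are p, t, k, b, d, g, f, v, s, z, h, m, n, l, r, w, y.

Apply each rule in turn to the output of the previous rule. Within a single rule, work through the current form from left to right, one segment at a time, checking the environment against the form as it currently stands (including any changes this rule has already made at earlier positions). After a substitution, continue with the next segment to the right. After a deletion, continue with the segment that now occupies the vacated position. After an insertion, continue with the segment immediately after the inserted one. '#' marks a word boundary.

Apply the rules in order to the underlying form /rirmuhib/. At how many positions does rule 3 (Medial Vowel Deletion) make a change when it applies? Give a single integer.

(1) Final Obstruent Devoicing: [rirmuhib] → [rirmuhip]
(2) t-Assibilation: no change — [rirmuhip]
(3) Medial Vowel Deletion: [rirmuhip] → [rrmhp]
(4) Degemination: [rrmhp] → [rmhp]
(5) Cluster Epenthesis: [rmhp] → [rmhip]
Rule 3 changed 3 position(s).

3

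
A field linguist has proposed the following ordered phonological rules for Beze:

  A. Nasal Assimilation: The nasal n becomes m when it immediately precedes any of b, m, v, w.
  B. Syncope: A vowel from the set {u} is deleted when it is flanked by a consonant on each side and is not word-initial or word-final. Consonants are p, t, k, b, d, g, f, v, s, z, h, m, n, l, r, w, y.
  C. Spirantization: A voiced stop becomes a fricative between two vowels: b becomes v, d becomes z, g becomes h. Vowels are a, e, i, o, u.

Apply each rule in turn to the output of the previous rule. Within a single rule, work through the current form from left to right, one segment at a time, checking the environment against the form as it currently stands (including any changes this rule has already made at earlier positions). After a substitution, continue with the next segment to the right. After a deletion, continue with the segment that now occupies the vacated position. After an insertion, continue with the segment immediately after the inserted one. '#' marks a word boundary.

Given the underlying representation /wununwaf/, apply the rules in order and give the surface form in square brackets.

[wnmwaf]

A Nasal Assimilation: [wununwaf] → [wunumwaf]
B Syncope: [wunumwaf] → [wnmwaf]
C Spirantization: no change — [wnmwaf]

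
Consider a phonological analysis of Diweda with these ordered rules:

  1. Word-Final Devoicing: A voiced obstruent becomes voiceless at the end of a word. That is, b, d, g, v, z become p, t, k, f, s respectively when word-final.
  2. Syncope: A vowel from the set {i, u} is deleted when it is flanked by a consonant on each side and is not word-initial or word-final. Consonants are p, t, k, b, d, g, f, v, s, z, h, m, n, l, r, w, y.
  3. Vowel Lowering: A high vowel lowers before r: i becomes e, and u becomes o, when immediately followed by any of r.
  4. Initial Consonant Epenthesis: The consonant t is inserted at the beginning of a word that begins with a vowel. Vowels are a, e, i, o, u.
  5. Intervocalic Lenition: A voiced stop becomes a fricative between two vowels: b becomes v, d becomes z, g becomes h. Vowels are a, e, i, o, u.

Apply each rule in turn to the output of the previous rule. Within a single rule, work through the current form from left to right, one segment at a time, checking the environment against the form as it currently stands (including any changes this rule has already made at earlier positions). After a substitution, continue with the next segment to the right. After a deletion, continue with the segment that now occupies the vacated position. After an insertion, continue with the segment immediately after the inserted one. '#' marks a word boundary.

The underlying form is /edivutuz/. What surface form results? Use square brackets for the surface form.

[tedvts]

1 Word-Final Devoicing: [edivutuz] → [edivutus]
2 Syncope: [edivutus] → [edvts]
3 Vowel Lowering: no change — [edvts]
4 Initial Consonant Epenthesis: [edvts] → [tedvts]
5 Intervocalic Lenition: no change — [tedvts]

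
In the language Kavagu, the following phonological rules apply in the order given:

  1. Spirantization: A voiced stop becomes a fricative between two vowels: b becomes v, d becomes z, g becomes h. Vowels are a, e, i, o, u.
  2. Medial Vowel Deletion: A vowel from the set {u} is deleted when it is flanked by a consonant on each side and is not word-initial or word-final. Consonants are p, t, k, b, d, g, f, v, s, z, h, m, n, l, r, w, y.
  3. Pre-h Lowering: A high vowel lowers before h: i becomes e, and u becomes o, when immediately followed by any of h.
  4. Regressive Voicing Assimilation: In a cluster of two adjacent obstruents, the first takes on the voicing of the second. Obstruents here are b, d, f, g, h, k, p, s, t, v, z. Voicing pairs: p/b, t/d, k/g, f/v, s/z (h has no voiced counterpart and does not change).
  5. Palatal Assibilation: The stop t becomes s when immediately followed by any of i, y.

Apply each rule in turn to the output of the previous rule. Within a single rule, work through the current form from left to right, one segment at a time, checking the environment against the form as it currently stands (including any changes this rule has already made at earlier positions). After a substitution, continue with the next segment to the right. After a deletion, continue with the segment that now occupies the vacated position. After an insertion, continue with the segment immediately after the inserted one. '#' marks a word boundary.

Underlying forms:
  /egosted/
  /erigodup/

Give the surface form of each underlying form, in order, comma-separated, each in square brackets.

[ehosted], [erehosp]

/egosted/:
  1 Spirantization: [egosted] → [ehosted]
  2 Medial Vowel Deletion: no change — [ehosted]
  3 Pre-h Lowering: no change — [ehosted]
  4 Regressive Voicing Assimilation: no change — [ehosted]
  5 Palatal Assibilation: no change — [ehosted]
/erigodup/:
  1 Spirantization: [erigodup] → [erihozup]
  2 Medial Vowel Deletion: [erihozup] → [erihozp]
  3 Pre-h Lowering: [erihozp] → [erehozp]
  4 Regressive Voicing Assimilation: [erehozp] → [erehosp]
  5 Palatal Assibilation: no change — [erehosp]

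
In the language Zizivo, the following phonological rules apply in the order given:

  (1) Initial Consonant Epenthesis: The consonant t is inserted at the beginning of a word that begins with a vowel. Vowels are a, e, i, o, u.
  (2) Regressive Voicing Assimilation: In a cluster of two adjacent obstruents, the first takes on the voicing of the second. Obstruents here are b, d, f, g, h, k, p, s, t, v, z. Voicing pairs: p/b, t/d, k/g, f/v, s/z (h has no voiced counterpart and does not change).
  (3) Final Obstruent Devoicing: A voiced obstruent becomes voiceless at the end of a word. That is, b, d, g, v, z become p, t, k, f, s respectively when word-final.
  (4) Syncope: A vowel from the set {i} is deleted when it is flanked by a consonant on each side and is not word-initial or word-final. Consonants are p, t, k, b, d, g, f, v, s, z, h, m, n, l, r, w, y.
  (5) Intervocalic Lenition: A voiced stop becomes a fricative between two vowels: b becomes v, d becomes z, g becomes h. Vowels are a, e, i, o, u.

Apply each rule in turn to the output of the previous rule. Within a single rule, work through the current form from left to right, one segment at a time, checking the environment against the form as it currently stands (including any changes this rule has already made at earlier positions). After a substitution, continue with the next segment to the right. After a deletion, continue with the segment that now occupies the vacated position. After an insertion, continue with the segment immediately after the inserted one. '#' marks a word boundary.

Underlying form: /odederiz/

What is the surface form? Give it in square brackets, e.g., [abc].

(1) Initial Consonant Epenthesis: [odederiz] → [todederiz]
(2) Regressive Voicing Assimilation: no change — [todederiz]
(3) Final Obstruent Devoicing: [todederiz] → [todederis]
(4) Syncope: [todederis] → [todeders]
(5) Intervocalic Lenition: [todeders] → [tozezers]

[tozezers]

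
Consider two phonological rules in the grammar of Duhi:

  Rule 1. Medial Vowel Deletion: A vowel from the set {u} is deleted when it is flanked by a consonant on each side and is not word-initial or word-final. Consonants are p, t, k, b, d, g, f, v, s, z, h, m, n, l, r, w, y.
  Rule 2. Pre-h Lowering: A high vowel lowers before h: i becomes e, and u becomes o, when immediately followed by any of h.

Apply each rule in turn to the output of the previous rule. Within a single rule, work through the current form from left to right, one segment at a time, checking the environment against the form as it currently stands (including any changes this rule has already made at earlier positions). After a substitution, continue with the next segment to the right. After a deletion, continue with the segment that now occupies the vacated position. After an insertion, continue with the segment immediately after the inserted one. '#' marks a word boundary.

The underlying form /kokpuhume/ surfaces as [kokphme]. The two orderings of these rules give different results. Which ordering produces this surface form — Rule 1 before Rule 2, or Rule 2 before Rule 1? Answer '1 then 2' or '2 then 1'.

1 then 2

Order 1 then 2:
  1 Medial Vowel Deletion: [kokpuhume] → [kokphme]
  2 Pre-h Lowering: no change — [kokphme]
  result: [kokphme]
Order 2 then 1:
  2 Pre-h Lowering: [kokpuhume] → [kokpohume]
  1 Medial Vowel Deletion: [kokpohume] → [kokpohme]
  result: [kokpohme]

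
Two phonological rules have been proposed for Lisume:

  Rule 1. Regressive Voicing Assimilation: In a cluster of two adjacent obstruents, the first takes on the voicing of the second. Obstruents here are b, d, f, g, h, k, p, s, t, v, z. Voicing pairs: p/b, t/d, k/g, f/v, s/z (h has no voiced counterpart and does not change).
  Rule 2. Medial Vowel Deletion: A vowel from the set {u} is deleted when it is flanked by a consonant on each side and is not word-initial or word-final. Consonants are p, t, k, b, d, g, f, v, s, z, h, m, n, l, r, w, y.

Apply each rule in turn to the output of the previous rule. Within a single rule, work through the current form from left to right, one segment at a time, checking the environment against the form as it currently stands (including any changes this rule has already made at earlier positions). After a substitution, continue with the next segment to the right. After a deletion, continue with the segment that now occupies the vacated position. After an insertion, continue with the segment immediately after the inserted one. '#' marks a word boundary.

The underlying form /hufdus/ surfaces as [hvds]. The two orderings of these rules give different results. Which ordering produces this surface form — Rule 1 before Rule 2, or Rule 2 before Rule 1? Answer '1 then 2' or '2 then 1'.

Order 1 then 2:
  1 Regressive Voicing Assimilation: [hufdus] → [huvdus]
  2 Medial Vowel Deletion: [huvdus] → [hvds]
  result: [hvds]
Order 2 then 1:
  2 Medial Vowel Deletion: [hufdus] → [hfds]
  1 Regressive Voicing Assimilation: [hfds] → [hvts]
  result: [hvts]

1 then 2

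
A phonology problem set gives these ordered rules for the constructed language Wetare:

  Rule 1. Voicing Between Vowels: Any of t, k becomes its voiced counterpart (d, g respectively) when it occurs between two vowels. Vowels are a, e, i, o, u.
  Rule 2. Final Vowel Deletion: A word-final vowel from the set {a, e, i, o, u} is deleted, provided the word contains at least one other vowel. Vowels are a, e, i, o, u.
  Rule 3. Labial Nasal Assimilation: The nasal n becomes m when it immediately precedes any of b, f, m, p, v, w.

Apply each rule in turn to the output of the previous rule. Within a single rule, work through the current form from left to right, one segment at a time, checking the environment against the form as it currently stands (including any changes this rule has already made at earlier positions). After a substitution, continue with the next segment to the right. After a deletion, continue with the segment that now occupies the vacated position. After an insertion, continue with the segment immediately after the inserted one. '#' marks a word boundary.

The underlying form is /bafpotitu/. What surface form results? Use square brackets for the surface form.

Rule 1 Voicing Between Vowels: [bafpotitu] → [bafpodidu]
Rule 2 Final Vowel Deletion: [bafpodidu] → [bafpodid]
Rule 3 Labial Nasal Assimilation: no change — [bafpodid]

[bafpodid]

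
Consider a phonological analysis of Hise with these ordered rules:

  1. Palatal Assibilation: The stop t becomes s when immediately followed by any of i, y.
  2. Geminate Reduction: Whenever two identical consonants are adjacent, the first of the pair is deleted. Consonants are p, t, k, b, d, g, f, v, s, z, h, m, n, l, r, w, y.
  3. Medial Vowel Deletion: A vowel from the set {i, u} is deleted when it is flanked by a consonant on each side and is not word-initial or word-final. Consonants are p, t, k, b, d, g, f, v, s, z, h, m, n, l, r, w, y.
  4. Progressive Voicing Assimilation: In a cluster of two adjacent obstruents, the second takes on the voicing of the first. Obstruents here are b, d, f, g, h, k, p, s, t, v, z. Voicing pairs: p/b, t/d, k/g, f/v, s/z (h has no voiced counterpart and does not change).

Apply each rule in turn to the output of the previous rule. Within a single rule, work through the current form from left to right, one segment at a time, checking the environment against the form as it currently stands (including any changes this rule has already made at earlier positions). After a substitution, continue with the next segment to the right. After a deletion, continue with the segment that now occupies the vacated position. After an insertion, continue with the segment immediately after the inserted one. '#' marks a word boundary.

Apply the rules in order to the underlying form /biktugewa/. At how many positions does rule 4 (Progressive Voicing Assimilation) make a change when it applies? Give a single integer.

1 Palatal Assibilation: no change — [biktugewa]
2 Geminate Reduction: no change — [biktugewa]
3 Medial Vowel Deletion: [biktugewa] → [bktgewa]
4 Progressive Voicing Assimilation: [bktgewa] → [bgdgewa]
Rule 4 changed 2 position(s).

2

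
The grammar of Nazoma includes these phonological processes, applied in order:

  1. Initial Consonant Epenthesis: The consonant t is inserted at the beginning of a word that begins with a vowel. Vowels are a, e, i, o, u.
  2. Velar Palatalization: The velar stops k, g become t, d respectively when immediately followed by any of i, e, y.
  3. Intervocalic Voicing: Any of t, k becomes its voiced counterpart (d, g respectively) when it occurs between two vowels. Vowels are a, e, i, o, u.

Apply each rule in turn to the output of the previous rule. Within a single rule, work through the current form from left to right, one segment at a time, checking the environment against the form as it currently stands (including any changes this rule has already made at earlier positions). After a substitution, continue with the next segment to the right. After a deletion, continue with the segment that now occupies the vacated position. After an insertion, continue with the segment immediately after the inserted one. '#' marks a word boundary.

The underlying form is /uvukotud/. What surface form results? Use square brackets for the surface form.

1 Initial Consonant Epenthesis: [uvukotud] → [tuvukotud]
2 Velar Palatalization: no change — [tuvukotud]
3 Intervocalic Voicing: [tuvukotud] → [tuvugodud]

[tuvugodud]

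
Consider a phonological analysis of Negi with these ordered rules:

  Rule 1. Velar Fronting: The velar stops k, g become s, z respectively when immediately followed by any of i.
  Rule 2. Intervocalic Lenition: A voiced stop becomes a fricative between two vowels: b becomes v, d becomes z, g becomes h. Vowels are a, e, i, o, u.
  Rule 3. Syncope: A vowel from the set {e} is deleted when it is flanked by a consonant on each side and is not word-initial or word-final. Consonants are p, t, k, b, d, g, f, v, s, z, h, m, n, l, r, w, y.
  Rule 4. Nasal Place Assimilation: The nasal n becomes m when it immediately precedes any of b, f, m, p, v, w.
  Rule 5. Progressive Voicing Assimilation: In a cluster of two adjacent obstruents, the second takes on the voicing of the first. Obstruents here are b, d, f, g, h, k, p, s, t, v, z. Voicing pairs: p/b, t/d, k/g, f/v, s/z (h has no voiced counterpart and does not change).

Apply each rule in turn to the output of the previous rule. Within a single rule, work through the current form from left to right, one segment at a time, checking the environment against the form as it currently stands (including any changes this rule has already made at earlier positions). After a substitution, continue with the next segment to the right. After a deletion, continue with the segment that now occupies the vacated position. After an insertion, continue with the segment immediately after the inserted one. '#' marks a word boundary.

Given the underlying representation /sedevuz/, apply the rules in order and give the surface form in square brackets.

[ssfuz]

Rule 1 Velar Fronting: no change — [sedevuz]
Rule 2 Intervocalic Lenition: [sedevuz] → [sezevuz]
Rule 3 Syncope: [sezevuz] → [szvuz]
Rule 4 Nasal Place Assimilation: no change — [szvuz]
Rule 5 Progressive Voicing Assimilation: [szvuz] → [ssfuz]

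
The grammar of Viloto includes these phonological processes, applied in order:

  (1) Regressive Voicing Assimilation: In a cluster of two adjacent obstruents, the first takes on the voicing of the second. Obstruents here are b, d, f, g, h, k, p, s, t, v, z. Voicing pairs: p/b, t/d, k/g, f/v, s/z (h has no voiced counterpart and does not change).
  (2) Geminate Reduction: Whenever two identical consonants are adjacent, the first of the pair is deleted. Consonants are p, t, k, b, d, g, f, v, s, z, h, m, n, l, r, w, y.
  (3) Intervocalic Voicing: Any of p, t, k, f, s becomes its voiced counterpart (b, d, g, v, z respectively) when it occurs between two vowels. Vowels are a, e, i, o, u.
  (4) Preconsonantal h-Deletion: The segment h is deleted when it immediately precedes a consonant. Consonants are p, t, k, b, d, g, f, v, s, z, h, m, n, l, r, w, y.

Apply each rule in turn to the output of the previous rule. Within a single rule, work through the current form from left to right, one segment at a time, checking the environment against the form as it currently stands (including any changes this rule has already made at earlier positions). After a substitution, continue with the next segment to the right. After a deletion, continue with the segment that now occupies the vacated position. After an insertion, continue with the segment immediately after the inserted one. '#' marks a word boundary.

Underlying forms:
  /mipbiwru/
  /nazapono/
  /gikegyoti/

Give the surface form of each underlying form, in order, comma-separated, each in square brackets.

[mibiwru], [nazabono], [gigegyodi]

/mipbiwru/:
  (1) Regressive Voicing Assimilation: [mipbiwru] → [mibbiwru]
  (2) Geminate Reduction: [mibbiwru] → [mibiwru]
  (3) Intervocalic Voicing: no change — [mibiwru]
  (4) Preconsonantal h-Deletion: no change — [mibiwru]
/nazapono/:
  (1) Regressive Voicing Assimilation: no change — [nazapono]
  (2) Geminate Reduction: no change — [nazapono]
  (3) Intervocalic Voicing: [nazapono] → [nazabono]
  (4) Preconsonantal h-Deletion: no change — [nazabono]
/gikegyoti/:
  (1) Regressive Voicing Assimilation: no change — [gikegyoti]
  (2) Geminate Reduction: no change — [gikegyoti]
  (3) Intervocalic Voicing: [gikegyoti] → [gigegyodi]
  (4) Preconsonantal h-Deletion: no change — [gigegyodi]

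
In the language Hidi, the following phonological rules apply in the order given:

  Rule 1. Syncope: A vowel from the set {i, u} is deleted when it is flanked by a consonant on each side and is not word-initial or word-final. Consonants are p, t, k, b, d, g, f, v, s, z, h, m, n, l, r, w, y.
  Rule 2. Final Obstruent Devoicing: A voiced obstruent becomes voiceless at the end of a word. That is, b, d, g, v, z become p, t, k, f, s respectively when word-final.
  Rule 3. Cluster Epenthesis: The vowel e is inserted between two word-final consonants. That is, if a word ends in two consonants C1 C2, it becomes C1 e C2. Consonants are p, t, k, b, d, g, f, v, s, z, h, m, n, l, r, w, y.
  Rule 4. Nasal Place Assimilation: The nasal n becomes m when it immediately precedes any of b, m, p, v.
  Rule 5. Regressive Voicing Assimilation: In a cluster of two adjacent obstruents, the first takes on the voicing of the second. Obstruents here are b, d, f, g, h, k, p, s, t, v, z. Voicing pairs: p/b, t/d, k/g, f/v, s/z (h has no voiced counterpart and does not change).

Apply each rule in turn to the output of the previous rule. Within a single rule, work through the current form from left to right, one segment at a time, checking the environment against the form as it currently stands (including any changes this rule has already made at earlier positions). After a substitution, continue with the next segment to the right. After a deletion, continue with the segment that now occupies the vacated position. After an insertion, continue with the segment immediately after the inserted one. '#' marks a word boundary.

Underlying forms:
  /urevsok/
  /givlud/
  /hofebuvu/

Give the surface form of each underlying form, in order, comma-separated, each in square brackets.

/urevsok/:
  Rule 1 Syncope: no change — [urevsok]
  Rule 2 Final Obstruent Devoicing: no change — [urevsok]
  Rule 3 Cluster Epenthesis: no change — [urevsok]
  Rule 4 Nasal Place Assimilation: no change — [urevsok]
  Rule 5 Regressive Voicing Assimilation: [urevsok] → [urefsok]
/givlud/:
  Rule 1 Syncope: [givlud] → [gvld]
  Rule 2 Final Obstruent Devoicing: [gvld] → [gvlt]
  Rule 3 Cluster Epenthesis: [gvlt] → [gvlet]
  Rule 4 Nasal Place Assimilation: no change — [gvlet]
  Rule 5 Regressive Voicing Assimilation: no change — [gvlet]
/hofebuvu/:
  Rule 1 Syncope: [hofebuvu] → [hofebvu]
  Rule 2 Final Obstruent Devoicing: no change — [hofebvu]
  Rule 3 Cluster Epenthesis: no change — [hofebvu]
  Rule 4 Nasal Place Assimilation: no change — [hofebvu]
  Rule 5 Regressive Voicing Assimilation: no change — [hofebvu]

[urefsok], [gvlet], [hofebvu]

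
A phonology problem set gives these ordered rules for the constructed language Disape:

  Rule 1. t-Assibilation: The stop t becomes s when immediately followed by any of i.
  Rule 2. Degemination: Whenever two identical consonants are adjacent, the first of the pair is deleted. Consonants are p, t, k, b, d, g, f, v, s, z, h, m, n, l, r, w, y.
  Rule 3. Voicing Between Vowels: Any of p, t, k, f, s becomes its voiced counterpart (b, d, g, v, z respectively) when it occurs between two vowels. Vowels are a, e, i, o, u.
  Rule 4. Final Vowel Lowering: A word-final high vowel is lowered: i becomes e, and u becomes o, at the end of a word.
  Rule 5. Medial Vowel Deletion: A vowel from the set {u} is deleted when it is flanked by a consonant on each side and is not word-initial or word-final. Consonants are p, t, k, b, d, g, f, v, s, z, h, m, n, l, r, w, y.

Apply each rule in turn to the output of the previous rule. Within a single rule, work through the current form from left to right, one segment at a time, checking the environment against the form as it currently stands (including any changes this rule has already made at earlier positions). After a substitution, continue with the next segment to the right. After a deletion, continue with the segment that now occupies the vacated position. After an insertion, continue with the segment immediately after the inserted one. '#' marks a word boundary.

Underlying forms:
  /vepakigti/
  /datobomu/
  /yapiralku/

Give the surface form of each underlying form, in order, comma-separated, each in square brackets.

[vebagigse], [dadobomo], [yabiralko]

/vepakigti/:
  Rule 1 t-Assibilation: [vepakigti] → [vepakigsi]
  Rule 2 Degemination: no change — [vepakigsi]
  Rule 3 Voicing Between Vowels: [vepakigsi] → [vebagigsi]
  Rule 4 Final Vowel Lowering: [vebagigsi] → [vebagigse]
  Rule 5 Medial Vowel Deletion: no change — [vebagigse]
/datobomu/:
  Rule 1 t-Assibilation: no change — [datobomu]
  Rule 2 Degemination: no change — [datobomu]
  Rule 3 Voicing Between Vowels: [datobomu] → [dadobomu]
  Rule 4 Final Vowel Lowering: [dadobomu] → [dadobomo]
  Rule 5 Medial Vowel Deletion: no change — [dadobomo]
/yapiralku/:
  Rule 1 t-Assibilation: no change — [yapiralku]
  Rule 2 Degemination: no change — [yapiralku]
  Rule 3 Voicing Between Vowels: [yapiralku] → [yabiralku]
  Rule 4 Final Vowel Lowering: [yabiralku] → [yabiralko]
  Rule 5 Medial Vowel Deletion: no change — [yabiralko]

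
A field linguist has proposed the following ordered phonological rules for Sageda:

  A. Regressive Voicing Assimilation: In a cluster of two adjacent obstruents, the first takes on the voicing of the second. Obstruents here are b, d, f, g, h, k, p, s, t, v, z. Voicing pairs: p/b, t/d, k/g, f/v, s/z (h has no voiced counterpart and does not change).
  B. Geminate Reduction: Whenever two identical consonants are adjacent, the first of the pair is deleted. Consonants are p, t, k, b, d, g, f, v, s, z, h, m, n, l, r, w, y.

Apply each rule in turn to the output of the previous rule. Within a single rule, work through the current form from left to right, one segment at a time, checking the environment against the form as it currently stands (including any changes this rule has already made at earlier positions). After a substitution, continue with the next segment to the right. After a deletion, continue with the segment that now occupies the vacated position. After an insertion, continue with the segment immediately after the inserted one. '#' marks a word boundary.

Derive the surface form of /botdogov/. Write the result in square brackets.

[bodogov]

A Regressive Voicing Assimilation: [botdogov] → [boddogov]
B Geminate Reduction: [boddogov] → [bodogov]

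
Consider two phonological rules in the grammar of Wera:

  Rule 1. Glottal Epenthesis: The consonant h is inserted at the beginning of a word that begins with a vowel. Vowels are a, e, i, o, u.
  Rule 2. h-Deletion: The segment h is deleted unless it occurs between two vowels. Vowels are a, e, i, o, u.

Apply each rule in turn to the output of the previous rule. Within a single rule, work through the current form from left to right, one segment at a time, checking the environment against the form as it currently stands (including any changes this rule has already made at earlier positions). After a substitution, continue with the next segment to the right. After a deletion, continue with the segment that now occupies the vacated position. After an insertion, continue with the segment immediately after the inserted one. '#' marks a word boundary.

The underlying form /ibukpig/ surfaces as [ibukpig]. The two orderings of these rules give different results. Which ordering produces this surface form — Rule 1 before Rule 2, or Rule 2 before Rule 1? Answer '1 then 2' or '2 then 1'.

1 then 2

Order 1 then 2:
  1 Glottal Epenthesis: [ibukpig] → [hibukpig]
  2 h-Deletion: [hibukpig] → [ibukpig]
  result: [ibukpig]
Order 2 then 1:
  2 h-Deletion: no change — [ibukpig]
  1 Glottal Epenthesis: [ibukpig] → [hibukpig]
  result: [hibukpig]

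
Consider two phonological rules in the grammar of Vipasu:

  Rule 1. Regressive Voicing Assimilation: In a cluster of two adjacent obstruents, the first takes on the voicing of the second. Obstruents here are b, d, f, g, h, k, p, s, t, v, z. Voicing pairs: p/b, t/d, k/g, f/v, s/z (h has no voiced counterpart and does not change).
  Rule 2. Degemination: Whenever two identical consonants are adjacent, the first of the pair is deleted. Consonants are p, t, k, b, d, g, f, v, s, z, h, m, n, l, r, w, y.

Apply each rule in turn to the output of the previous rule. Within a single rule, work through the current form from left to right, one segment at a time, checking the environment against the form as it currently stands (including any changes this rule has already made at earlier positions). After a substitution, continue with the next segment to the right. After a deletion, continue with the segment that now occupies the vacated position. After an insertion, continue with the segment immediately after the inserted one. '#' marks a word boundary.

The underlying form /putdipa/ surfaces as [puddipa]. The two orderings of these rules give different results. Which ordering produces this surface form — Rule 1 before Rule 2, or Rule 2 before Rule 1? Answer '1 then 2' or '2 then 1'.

2 then 1

Order 1 then 2:
  1 Regressive Voicing Assimilation: [putdipa] → [puddipa]
  2 Degemination: [puddipa] → [pudipa]
  result: [pudipa]
Order 2 then 1:
  2 Degemination: no change — [putdipa]
  1 Regressive Voicing Assimilation: [putdipa] → [puddipa]
  result: [puddipa]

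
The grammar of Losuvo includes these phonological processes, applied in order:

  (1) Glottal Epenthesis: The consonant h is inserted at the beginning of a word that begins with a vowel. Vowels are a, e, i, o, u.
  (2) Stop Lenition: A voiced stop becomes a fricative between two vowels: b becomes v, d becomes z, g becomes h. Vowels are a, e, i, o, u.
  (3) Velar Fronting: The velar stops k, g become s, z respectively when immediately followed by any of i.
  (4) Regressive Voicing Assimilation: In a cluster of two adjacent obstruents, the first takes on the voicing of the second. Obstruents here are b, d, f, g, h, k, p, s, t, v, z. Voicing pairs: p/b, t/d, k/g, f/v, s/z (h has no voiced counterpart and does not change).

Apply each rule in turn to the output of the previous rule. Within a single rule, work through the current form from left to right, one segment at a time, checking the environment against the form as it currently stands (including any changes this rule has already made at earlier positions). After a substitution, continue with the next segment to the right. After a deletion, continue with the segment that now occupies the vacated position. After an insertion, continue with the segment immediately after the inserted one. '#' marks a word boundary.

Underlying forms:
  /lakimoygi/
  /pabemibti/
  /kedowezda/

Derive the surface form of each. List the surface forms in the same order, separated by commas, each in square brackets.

[lasimoyzi], [pavemipti], [kezowezda]

/lakimoygi/:
  (1) Glottal Epenthesis: no change — [lakimoygi]
  (2) Stop Lenition: no change — [lakimoygi]
  (3) Velar Fronting: [lakimoygi] → [lasimoyzi]
  (4) Regressive Voicing Assimilation: no change — [lasimoyzi]
/pabemibti/:
  (1) Glottal Epenthesis: no change — [pabemibti]
  (2) Stop Lenition: [pabemibti] → [pavemibti]
  (3) Velar Fronting: no change — [pavemibti]
  (4) Regressive Voicing Assimilation: [pavemibti] → [pavemipti]
/kedowezda/:
  (1) Glottal Epenthesis: no change — [kedowezda]
  (2) Stop Lenition: [kedowezda] → [kezowezda]
  (3) Velar Fronting: no change — [kezowezda]
  (4) Regressive Voicing Assimilation: no change — [kezowezda]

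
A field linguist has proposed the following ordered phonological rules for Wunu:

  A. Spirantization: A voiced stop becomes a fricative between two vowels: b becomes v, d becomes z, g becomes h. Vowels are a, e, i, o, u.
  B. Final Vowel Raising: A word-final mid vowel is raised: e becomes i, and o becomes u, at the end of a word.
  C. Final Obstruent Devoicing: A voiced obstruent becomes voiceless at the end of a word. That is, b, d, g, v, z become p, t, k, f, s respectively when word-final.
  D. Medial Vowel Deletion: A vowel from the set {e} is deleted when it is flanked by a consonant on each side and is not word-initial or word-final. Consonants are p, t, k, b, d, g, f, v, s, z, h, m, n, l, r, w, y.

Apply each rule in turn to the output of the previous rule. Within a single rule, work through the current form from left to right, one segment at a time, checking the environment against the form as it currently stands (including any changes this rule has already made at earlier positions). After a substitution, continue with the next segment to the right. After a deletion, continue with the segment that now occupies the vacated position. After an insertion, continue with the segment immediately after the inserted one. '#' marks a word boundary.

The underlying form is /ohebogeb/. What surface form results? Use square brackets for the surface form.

A Spirantization: [ohebogeb] → [ohevoheb]
B Final Vowel Raising: no change — [ohevoheb]
C Final Obstruent Devoicing: [ohevoheb] → [ohevohep]
D Medial Vowel Deletion: [ohevohep] → [ohvohp]

[ohvohp]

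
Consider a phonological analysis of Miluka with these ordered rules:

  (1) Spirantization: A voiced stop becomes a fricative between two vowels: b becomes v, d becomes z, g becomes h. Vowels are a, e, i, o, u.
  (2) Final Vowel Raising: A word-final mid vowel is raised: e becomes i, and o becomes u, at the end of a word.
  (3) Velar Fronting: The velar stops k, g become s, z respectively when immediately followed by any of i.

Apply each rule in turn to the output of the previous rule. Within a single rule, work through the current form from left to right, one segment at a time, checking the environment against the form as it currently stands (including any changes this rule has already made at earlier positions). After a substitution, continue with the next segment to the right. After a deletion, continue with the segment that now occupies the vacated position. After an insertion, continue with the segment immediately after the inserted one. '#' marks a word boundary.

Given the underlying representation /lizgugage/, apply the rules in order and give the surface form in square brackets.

[lizguhahi]

(1) Spirantization: [lizgugage] → [lizguhahe]
(2) Final Vowel Raising: [lizguhahe] → [lizguhahi]
(3) Velar Fronting: no change — [lizguhahi]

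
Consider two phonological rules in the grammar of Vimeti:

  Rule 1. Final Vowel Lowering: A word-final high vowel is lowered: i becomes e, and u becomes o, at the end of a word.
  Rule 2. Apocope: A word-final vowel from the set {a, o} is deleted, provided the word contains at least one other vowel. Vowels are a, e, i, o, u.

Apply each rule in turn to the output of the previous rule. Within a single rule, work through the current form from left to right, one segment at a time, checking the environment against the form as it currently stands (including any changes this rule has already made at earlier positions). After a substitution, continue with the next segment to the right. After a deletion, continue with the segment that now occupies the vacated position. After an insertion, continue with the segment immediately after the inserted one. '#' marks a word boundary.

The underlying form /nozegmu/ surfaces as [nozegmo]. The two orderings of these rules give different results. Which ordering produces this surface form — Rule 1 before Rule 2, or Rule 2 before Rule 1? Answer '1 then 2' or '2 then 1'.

Order 1 then 2:
  1 Final Vowel Lowering: [nozegmu] → [nozegmo]
  2 Apocope: [nozegmo] → [nozegm]
  result: [nozegm]
Order 2 then 1:
  2 Apocope: no change — [nozegmu]
  1 Final Vowel Lowering: [nozegmu] → [nozegmo]
  result: [nozegmo]

2 then 1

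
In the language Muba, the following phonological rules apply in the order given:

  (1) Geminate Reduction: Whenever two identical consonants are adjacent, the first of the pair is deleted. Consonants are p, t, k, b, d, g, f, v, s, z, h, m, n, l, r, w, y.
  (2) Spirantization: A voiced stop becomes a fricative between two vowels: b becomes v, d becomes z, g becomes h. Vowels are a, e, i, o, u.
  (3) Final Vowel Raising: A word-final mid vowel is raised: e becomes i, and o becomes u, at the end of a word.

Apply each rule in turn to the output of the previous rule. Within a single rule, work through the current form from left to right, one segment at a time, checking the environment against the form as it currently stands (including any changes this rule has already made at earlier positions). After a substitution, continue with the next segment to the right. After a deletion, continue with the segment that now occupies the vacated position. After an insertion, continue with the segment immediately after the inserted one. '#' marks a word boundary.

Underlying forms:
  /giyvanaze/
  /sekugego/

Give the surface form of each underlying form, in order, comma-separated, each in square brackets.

/giyvanaze/:
  (1) Geminate Reduction: no change — [giyvanaze]
  (2) Spirantization: no change — [giyvanaze]
  (3) Final Vowel Raising: [giyvanaze] → [giyvanazi]
/sekugego/:
  (1) Geminate Reduction: no change — [sekugego]
  (2) Spirantization: [sekugego] → [sekuheho]
  (3) Final Vowel Raising: [sekuheho] → [sekuhehu]

[giyvanazi], [sekuhehu]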